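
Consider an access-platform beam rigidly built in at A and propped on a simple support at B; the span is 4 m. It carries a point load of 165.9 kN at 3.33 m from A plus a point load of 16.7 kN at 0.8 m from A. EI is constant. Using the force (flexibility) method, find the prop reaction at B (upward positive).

R_B = 125.5 kN

Remove the prop at B; the released (primary) structure is a cantilever built in at A.
Downward deflection at the released point B due to the loads:
  point load 165.9 at a = 3.33: Pa²(3L − a)/(6EI) = 2658/EI
  point load 16.7 at a = 0.8: Pa²(3L − a)/(6EI) = 19.95/EI
  δ_0 = 2678/EI
Flexibility coefficient — unit upward force at B: δ_{BB} = L³/(3EI) = 21.33/EI.
The prop prevents deflection at B: R_B = δ_0/δ_{BB} = 2678/21.33 = 125.5 kN.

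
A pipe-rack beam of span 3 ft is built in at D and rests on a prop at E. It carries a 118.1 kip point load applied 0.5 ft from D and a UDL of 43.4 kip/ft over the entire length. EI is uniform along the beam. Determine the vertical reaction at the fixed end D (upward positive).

Choose R_E as the redundant. The primary structure is the cantilever fixed at D.
Downward deflection at the released point E due to the loads:
  point load 118.1 at a = 0.5: Pa²(3L − a)/(6EI) = 41.83/EI
  UDL 43.4: wL⁴/(8EI) = 439.4/EI
  δ_0 = 481.3/EI
Flexibility coefficient — unit upward force at E: δ_{EE} = L³/(3EI) = 9/EI.
Compatibility at E: δ_0 − R_E·δ_{EE} = 0, so R_E = 481.3/9 = 53.47 kip.
Vertical equilibrium: R_D = ΣP − R_E = 248.3 − 53.47 = 194.8 kip.

R_D = 194.8 kip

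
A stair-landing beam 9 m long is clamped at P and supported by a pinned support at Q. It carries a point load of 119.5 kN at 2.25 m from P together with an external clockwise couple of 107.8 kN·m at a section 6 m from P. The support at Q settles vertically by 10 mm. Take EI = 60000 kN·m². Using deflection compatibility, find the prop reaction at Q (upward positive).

Remove the prop at Q; the released (primary) structure is a cantilever built in at P.
Primary-structure tip deflection at Q by superposition:
  point load 119.5 at a = 2.25: Pa²(3L − a)/(6EI) = 2495/EI
  clockwise couple 107.8 at a = 6: M₀a(2L − a)/(2EI) = 3881/EI
  δ_0 = 6376/EI
Flexibility coefficient — unit upward force at Q: δ_{QQ} = L³/(3EI) = 243/EI.
With EI = 60000 kN·m²: δ_0 = 0.10627 m and δ_{QQ} = 0.00405 m/kN.
Compatibility — the beam at Q must follow the support down by 0.01 m: δ_0 − R_Q·δ_{QQ} = 0.01, so R_Q = (0.10627 − 0.01)/0.00405 = 23.77 kN.

R_Q = 23.77 kN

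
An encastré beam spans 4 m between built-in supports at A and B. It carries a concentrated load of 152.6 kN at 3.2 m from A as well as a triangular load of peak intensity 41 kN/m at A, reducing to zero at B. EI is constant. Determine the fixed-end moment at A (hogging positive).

Take the two fixed-end moments M_A, M_B as redundants; the released structure is the simple span AB.
Simple-span end rotations at A and B under the given loads:
  at A: point load 152.6 at a = 3.2: Pab(L + b)/(6LEI) = 78.13/EI
  at B: point load 152.6 at a = 3.2: Pab(L + a)/(6LEI) = 117.2/EI
  at A: triangular load, peak 41: w₀L³/(45EI) = 58.31/EI
  at B: triangular load, peak 41: 7w₀L³/(360EI) = 51.02/EI
  θ_A0 = 136.4/EI,  θ_B0 = 168.2/EI
Flexibility coefficients: a unit moment at one end gives L/(3EI) there and L/(6EI) at the far end, so f₁₁ = f₂₂ = 1.333/EI and f₁₂ = f₂₁ = 0.6667/EI.
Compatibility — zero rotation at each built-in end:
  1.333 M_A + 0.6667 M_B = 136.4
  0.6667 M_A + 1.333 M_B = 168.2
Solving the pair gives M_A = 52.33 kN·m and M_B = 100 kN·m (hogging).

M_A = 52.33 kN·m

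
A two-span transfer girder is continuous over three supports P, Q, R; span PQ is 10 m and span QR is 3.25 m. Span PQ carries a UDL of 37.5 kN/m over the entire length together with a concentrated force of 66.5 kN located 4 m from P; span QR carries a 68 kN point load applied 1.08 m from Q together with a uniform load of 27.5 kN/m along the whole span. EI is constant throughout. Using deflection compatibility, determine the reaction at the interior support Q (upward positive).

Release continuity at Q by inserting a hinge; the redundant is the internal moment M_Q. The primary structure is two simply-supported spans PQ and QR.
Discontinuity in slope at Q on the released structure — sum the simple-span end rotations:
  span PQ: UDL 37.5: wL³/(24EI) = 1562/EI
  span PQ: point load 66.5 at a = 4: Pab(L + a)/(6LEI) = 372.4/EI
  span QR: point load 68 at a = 1.08: Pab(L + b)/(6LEI) = 44.3/EI
  span QR: UDL 27.5: wL³/(24EI) = 39.33/EI
  relative rotation θ_0 = (1935 + 83.63)/EI = 2019/EI
A unit hogging moment at Q produces rotation L₁/(3EI) + L₂/(3EI) = 4.417/EI.
Slope continuity at Q: θ_0 = M_Q·4.417/EI, so M_Q = 2019/4.417 = 457 kN·m (hogging).
Span PQ, ΣM about P with M_Q applied at Q: R_Q^{PQ}·10 = 2141 + 457, so R_Q^{PQ} = 259.8 kN and R_P = 441.5 − 259.8 = 181.7 kN.
Span QR, ΣM about R: R_Q^{QR}·3.25 = 292.8 + 457, so R_Q^{QR} = 230.7 kN and R_R = 157.4 − 230.7 = -73.34 kN.
R_Q = 259.8 + 230.7 = 490.5 kN.

R_Q = 490.5 kN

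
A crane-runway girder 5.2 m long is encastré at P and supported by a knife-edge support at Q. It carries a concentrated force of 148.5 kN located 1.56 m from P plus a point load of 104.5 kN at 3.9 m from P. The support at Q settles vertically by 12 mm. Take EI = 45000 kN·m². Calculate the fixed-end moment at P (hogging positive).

M_P = 261.4 kN·m

Remove the prop at Q; the released (primary) structure is a cantilever built in at P.
Free-end deflection of the primary structure under the applied loading (downward +):
  point load 148.5 at a = 1.56: Pa²(3L − a)/(6EI) = 845.7/EI
  point load 104.5 at a = 3.9: Pa²(3L − a)/(6EI) = 3099/EI
  δ_0 = 3945/EI
Tip deflection under a unit load at Q: L³/(3EI) = 46.87/EI.
With EI = 45000 kN·m²: δ_0 = 0.087668 m and δ_{QQ} = 0.001042 m/kN.
Compatibility — the beam at Q must follow the support down by 0.012 m: δ_0 − R_Q·δ_{QQ} = 0.012, so R_Q = (0.087668 − 0.012)/0.001042 = 72.65 kN.
Moment equilibrium about P: M_P = Σ(load moments about P) − R_Q·L = 639.2 − 72.65×5.2 = 261.4 kN·m.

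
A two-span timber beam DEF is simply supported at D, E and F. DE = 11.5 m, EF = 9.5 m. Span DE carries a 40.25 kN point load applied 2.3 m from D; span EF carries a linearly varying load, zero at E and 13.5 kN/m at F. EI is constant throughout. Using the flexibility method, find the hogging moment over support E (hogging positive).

Release continuity at E by inserting a hinge; the redundant is the internal moment M_E. The primary structure is two simply-supported spans DE and EF.
Discontinuity in slope at E on the released structure — sum the simple-span end rotations:
  span DE: point load 40.25 at a = 2.3: Pab(L + a)/(6LEI) = 170.3/EI
  span EF: triangular load, peak 13.5: 7w₀L³/(360EI) = 225.1/EI
  relative rotation θ_0 = (170.3 + 225.1)/EI = 395.4/EI
A unit hogging moment at E produces rotation L₁/(3EI) + L₂/(3EI) = 7/EI.
Compatibility: M_E·(L₁+L₂)/(3EI) = θ_0, giving M_E = 56.49 kN·m (hogging).

M_E = 56.49 kN·m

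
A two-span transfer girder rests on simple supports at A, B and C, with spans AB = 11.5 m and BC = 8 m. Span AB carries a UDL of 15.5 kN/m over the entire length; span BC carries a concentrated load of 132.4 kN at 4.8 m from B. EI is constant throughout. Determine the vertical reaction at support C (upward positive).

R_C = 51.43 kN

Release continuity at B by inserting a hinge; the redundant is the internal moment M_B. The primary structure is two simply-supported spans AB and BC.
End slopes at the hinge B, treating each span as simply supported:
  span AB: UDL 15.5: wL³/(24EI) = 982.2/EI
  span BC: point load 132.4 at a = 4.8: Pab(L + b)/(6LEI) = 474.5/EI
  relative rotation θ_0 = (982.2 + 474.5)/EI = 1457/EI
A unit hogging moment at B produces rotation L₁/(3EI) + L₂/(3EI) = 6.5/EI.
Slope continuity at B: θ_0 = M_B·6.5/EI, so M_B = 1457/6.5 = 224.1 kN·m (hogging).
Span BC, ΣM about C: R_B^{BC}·8 = 423.7 + 224.1, so R_B^{BC} = 80.97 kN and R_C = 132.4 − 80.97 = 51.43 kN.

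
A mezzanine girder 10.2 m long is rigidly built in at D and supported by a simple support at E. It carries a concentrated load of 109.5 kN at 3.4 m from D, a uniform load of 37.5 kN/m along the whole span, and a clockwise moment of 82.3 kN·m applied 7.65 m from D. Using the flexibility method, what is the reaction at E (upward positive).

Take the reaction at E as the redundant and release it; the primary structure is a cantilever fixed at D.
Primary-structure tip deflection at E by superposition:
  point load 109.5 at a = 3.4: Pa²(3L − a)/(6EI) = 5738/EI
  UDL 37.5: wL⁴/(8EI) = 50739/EI
  clockwise couple 82.3 at a = 7.65: M₀a(2L − a)/(2EI) = 4014/EI
  δ_0 = 60491/EI
Flexibility coefficient — unit upward force at E: δ_{EE} = L³/(3EI) = 353.7/EI.
The prop prevents deflection at E: R_E = δ_0/δ_{EE} = 60491/353.7 = 171 kN.

R_E = 171 kN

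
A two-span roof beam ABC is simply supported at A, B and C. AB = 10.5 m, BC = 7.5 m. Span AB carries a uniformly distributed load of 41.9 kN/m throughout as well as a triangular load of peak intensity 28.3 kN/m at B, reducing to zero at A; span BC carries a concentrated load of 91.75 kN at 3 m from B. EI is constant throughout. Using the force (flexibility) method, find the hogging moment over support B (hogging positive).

M_B = 513.2 kN·m

Release continuity at B by inserting a hinge; the redundant is the internal moment M_B. The primary structure is two simply-supported spans AB and BC.
Rotations at B on the released spans (each span's end-slope, ×1/EI):
  span AB: UDL 41.9: wL³/(24EI) = 2021/EI
  span AB: triangular load, peak 28.3: w₀L³/(45EI) = 728/EI
  span BC: point load 91.75 at a = 3: Pab(L + b)/(6LEI) = 330.3/EI
  relative rotation θ_0 = (2749 + 330.3)/EI = 3079/EI
A unit hogging moment at B produces rotation L₁/(3EI) + L₂/(3EI) = 6/EI.
Compatibility: M_B·(L₁+L₂)/(3EI) = θ_0, giving M_B = 513.2 kN·m (hogging).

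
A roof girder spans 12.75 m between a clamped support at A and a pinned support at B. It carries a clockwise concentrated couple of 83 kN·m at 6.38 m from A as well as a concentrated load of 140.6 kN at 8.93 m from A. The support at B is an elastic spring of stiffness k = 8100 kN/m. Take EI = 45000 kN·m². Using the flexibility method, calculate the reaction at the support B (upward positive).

R_B = 85.94 kN

Remove the prop at B; the released (primary) structure is a cantilever built in at A.
Downward deflection at the released point B due to the loads:
  clockwise couple 83 at a = 6.38: M₀a(2L − a)/(2EI) = 5062/EI
  point load 140.6 at a = 8.93: Pa²(3L − a)/(6EI) = 54790/EI
  δ_0 = 59852/EI
Flexibility coefficient — unit upward force at B: δ_{BB} = L³/(3EI) = 690.9/EI.
With EI = 45000 kN·m²: δ_0 = 1.3301 m and δ_{BB} = 0.015353 m/kN.
Compatibility — the spring shortens by R_B/k under the reaction it provides: δ_0 − R_B·δ_{BB} = R_B/k. With 1/k = 0.000123 m/kN, R_B = δ_0 / (δ_{BB} + 1/k) = 1.3301 / (0.015353 + 0.000123) = 85.94 kN.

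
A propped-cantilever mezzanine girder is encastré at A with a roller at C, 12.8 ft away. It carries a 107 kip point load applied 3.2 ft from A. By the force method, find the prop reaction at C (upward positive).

Take the reaction at C as the redundant and release it; the primary structure is a cantilever fixed at A.
Deflection at C on the released cantilever, summing each load's contribution:
  point load 107 at a = 3.2: Pa²(3L − a)/(6EI) = 6428/EI
Tip deflection under a unit load at C: L³/(3EI) = 699.1/EI.
Compatibility at C: δ_0 − R_C·δ_{CC} = 0, so R_C = 6428/699.1 = 9.195 kip.

R_C = 9.195 kip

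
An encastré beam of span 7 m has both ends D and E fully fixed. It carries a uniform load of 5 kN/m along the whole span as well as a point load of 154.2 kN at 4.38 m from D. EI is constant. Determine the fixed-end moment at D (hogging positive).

M_D = 115 kN·m

Release both end moments; the primary structure is a simply-supported span DE with redundants M_D and M_E.
On the primary (simply-supported) span, the end slopes from the loading are:
  at D: UDL 5: wL³/(24EI) = 71.46/EI
  at E: UDL 5: wL³/(24EI) = 71.46/EI
  at D: point load 154.2 at a = 4.38: Pab(L + b)/(6LEI) = 405.3/EI
  at E: point load 154.2 at a = 4.38: Pab(L + a)/(6LEI) = 479.5/EI
  θ_D0 = 476.8/EI,  θ_E0 = 550.9/EI
Flexibility coefficients: a unit moment at one end gives L/(3EI) there and L/(6EI) at the far end, so f₁₁ = f₂₂ = 2.333/EI and f₁₂ = f₂₁ = 1.167/EI.
Compatibility — zero rotation at each built-in end:
  2.333 M_D + 1.167 M_E = 476.8
  1.167 M_D + 2.333 M_E = 550.9
Solving the pair gives M_D = 115 kN·m and M_E = 178.6 kN·m (hogging).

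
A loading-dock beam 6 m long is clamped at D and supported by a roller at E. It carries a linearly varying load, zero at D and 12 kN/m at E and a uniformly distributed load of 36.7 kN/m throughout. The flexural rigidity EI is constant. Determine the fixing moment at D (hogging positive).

M_D = 190.3 kN·m

Choose R_E as the redundant. The primary structure is the cantilever fixed at D.
Primary-structure tip deflection at E by superposition:
  triangular load, peak 12 at the free end: 11w₀L⁴/(120EI) = 1426/EI
  UDL 36.7: wL⁴/(8EI) = 5945/EI
  δ_0 = 7371/EI
Tip deflection under a unit load at E: L³/(3EI) = 72/EI.
The prop prevents deflection at E: R_E = δ_0/δ_{EE} = 7371/72 = 102.4 kN.
Moment equilibrium about D: M_D = Σ(load moments about D) − R_E·L = 804.6 − 102.4×6 = 190.3 kN·m.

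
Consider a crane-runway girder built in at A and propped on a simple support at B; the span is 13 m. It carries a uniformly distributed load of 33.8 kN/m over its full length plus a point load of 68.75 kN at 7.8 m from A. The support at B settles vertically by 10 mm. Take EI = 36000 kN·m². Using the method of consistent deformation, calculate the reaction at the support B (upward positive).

Take the reaction at B as the redundant and release it; the primary structure is a cantilever fixed at A.
Primary-structure tip deflection at B by superposition:
  UDL 33.8: wL⁴/(8EI) = 120670/EI
  point load 68.75 at a = 7.8: Pa²(3L − a)/(6EI) = 21750/EI
  δ_0 = 142421/EI
Tip deflection under a unit load at B: L³/(3EI) = 732.3/EI.
With EI = 36000 kN·m²: δ_0 = 3.9561 m and δ_{BB} = 0.020343 m/kN.
Compatibility — the beam at B must follow the support down by 0.01 m: δ_0 − R_B·δ_{BB} = 0.01, so R_B = (3.9561 − 0.01)/0.020343 = 194 kN.

R_B = 194 kN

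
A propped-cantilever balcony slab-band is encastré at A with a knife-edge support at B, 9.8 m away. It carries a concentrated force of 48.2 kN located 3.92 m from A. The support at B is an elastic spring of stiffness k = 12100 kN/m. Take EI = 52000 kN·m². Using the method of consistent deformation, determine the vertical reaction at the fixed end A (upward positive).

Choose R_B as the redundant. The primary structure is the cantilever fixed at A.
Downward deflection at the released point B due to the loads:
  point load 48.2 at a = 3.92: Pa²(3L − a)/(6EI) = 3145/EI
Tip deflection under a unit load at B: L³/(3EI) = 313.7/EI.
With EI = 52000 kN·m²: δ_0 = 0.060487 m and δ_{BB} = 0.006033 m/kN.
Compatibility — the spring shortens by R_B/k under the reaction it provides: δ_0 − R_B·δ_{BB} = R_B/k. With 1/k = 0.000083 m/kN, R_B = δ_0 / (δ_{BB} + 1/k) = 0.060487 / (0.006033 + 0.000083) = 9.89 kN.
Vertical equilibrium: R_A = ΣP − R_B = 48.2 − 9.89 = 38.31 kN.

R_A = 38.31 kN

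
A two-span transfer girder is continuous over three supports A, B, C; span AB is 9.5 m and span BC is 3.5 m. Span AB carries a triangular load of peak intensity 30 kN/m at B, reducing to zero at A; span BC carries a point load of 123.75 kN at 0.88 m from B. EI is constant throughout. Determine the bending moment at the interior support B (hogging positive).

Release continuity at B by inserting a hinge; the redundant is the internal moment M_B. The primary structure is two simply-supported spans AB and BC.
Rotations at B on the released spans (each span's end-slope, ×1/EI):
  span AB: triangular load, peak 30: w₀L³/(45EI) = 571.6/EI
  span BC: point load 123.75 at a = 0.88: Pab(L + b)/(6LEI) = 83.15/EI
  relative rotation θ_0 = (571.6 + 83.15)/EI = 654.7/EI
A unit hogging moment at B produces rotation L₁/(3EI) + L₂/(3EI) = 4.333/EI.
Compatibility: M_B·(L₁+L₂)/(3EI) = θ_0, giving M_B = 151.1 kN·m (hogging).

M_B = 151.1 kN·m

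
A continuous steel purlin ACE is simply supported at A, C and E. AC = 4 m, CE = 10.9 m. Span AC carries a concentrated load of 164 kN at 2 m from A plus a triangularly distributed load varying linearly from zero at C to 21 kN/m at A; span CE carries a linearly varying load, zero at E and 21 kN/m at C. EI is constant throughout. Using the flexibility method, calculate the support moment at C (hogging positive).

Take M_C as the redundant. Released structure: two simple spans AC and CE with a hinge at C.
End slopes at the hinge C, treating each span as simply supported:
  span AC: point load 164 at a = 2: Pab(L + a)/(6LEI) = 164/EI
  span AC: triangular load, peak 21: 7w₀L³/(360EI) = 26.13/EI
  span CE: triangular load, peak 21: w₀L³/(45EI) = 604.3/EI
  relative rotation θ_0 = (190.1 + 604.3)/EI = 794.5/EI
A unit hogging moment at C produces rotation L₁/(3EI) + L₂/(3EI) = 4.967/EI.
Compatibility: M_C·(L₁+L₂)/(3EI) = θ_0, giving M_C = 160 kN·m (hogging).

M_C = 160 kN·m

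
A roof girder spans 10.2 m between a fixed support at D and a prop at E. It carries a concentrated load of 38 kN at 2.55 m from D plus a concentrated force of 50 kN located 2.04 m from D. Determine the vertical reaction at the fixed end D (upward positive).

R_D = 81.93 kN

Choose R_E as the redundant. The primary structure is the cantilever fixed at D.
Free-end deflection of the primary structure under the applied loading (downward +):
  point load 38 at a = 2.55: Pa²(3L − a)/(6EI) = 1155/EI
  point load 50 at a = 2.04: Pa²(3L − a)/(6EI) = 990.5/EI
  δ_0 = 2146/EI
Flexibility coefficient — unit upward force at E: δ_{EE} = L³/(3EI) = 353.7/EI.
Compatibility at E: δ_0 − R_E·δ_{EE} = 0, so R_E = 2146/353.7 = 6.066 kN.
Vertical equilibrium: R_D = ΣP − R_E = 88 − 6.066 = 81.93 kN.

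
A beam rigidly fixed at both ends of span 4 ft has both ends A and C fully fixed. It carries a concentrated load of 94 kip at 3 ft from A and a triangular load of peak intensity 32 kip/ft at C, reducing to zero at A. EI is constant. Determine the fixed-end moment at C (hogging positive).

M_C = 78.47 kip·ft

Release both end moments; the primary structure is a simply-supported span AC with redundants M_A and M_C.
On the primary (simply-supported) span, the end slopes from the loading are:
  at A: point load 94 at a = 3: Pab(L + b)/(6LEI) = 58.75/EI
  at C: point load 94 at a = 3: Pab(L + a)/(6LEI) = 82.25/EI
  at A: triangular load, peak 32: 7w₀L³/(360EI) = 39.82/EI
  at C: triangular load, peak 32: w₀L³/(45EI) = 45.51/EI
  θ_A0 = 98.57/EI,  θ_C0 = 127.8/EI
Flexibility coefficients: a unit moment at one end gives L/(3EI) there and L/(6EI) at the far end, so f₁₁ = f₂₂ = 1.333/EI and f₁₂ = f₂₁ = 0.6667/EI.
Compatibility — zero rotation at each built-in end:
  1.333 M_A + 0.6667 M_C = 98.57
  0.6667 M_A + 1.333 M_C = 127.8
Solving the pair gives M_A = 34.69 kip·ft and M_C = 78.47 kip·ft (hogging).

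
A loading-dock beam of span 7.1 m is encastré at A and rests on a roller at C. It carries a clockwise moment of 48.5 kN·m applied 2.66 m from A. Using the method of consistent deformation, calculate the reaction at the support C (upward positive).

R_C = 6.239 kN

Take the reaction at C as the redundant and release it; the primary structure is a cantilever fixed at A.
Deflection at C on the released cantilever, summing each load's contribution:
  clockwise couple 48.5 at a = 2.66: M₀a(2L − a)/(2EI) = 744.4/EI
Tip deflection under a unit load at C: L³/(3EI) = 119.3/EI.
The prop prevents deflection at C: R_C = δ_0/δ_{CC} = 744.4/119.3 = 6.239 kN.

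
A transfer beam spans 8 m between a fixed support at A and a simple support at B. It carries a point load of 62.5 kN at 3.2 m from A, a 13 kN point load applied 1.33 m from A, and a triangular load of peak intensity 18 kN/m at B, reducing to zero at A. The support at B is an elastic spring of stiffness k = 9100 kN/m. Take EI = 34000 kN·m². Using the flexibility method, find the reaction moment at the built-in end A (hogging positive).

M_A = 185.5 kN·m

Remove the prop at B; the released (primary) structure is a cantilever built in at A.
Downward deflection at the released point B due to the loads:
  point load 62.5 at a = 3.2: Pa²(3L − a)/(6EI) = 2219/EI
  point load 13 at a = 1.33: Pa²(3L − a)/(6EI) = 86.89/EI
  triangular load, peak 18 at the free end: 11w₀L⁴/(120EI) = 6758/EI
  δ_0 = 9064/EI
Tip deflection under a unit load at B: L³/(3EI) = 170.7/EI.
With EI = 34000 kN·m²: δ_0 = 0.26659 m and δ_{BB} = 0.00502 m/kN.
Compatibility — the spring shortens by R_B/k under the reaction it provides: δ_0 − R_B·δ_{BB} = R_B/k. With 1/k = 0.00011 m/kN, R_B = δ_0 / (δ_{BB} + 1/k) = 0.26659 / (0.00502 + 0.00011) = 51.97 kN.
Moment equilibrium about A: M_A = Σ(load moments about A) − R_B·L = 601.3 − 51.97×8 = 185.5 kN·m.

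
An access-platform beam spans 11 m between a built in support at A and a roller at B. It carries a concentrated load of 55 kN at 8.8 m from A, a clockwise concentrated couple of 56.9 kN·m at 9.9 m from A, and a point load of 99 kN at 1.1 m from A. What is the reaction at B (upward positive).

R_B = 47.84 kN

Choose R_B as the redundant. The primary structure is the cantilever fixed at A.
Deflection at B on the released cantilever, summing each load's contribution:
  point load 55 at a = 8.8: Pa²(3L − a)/(6EI) = 17179/EI
  clockwise couple 56.9 at a = 9.9: M₀a(2L − a)/(2EI) = 3408/EI
  point load 99 at a = 1.1: Pa²(3L − a)/(6EI) = 636.9/EI
  δ_0 = 21224/EI
Tip deflection under a unit load at B: L³/(3EI) = 443.7/EI.
Compatibility at B: δ_0 − R_B·δ_{BB} = 0, so R_B = 21224/443.7 = 47.84 kN.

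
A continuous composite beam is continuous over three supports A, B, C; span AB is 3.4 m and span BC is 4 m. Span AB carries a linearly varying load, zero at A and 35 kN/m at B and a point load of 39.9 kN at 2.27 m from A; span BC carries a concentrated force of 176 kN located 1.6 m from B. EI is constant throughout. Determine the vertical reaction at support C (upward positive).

Release continuity at B by inserting a hinge; the redundant is the internal moment M_B. The primary structure is two simply-supported spans AB and BC.
Rotations at B on the released spans (each span's end-slope, ×1/EI):
  span AB: triangular load, peak 35: w₀L³/(45EI) = 30.57/EI
  span AB: point load 39.9 at a = 2.27: Pab(L + a)/(6LEI) = 28.45/EI
  span BC: point load 176 at a = 1.6: Pab(L + b)/(6LEI) = 180.2/EI
  relative rotation θ_0 = (59.02 + 180.2)/EI = 239.2/EI
A unit hogging moment at B produces rotation L₁/(3EI) + L₂/(3EI) = 2.467/EI.
Slope continuity at B: θ_0 = M_B·2.467/EI, so M_B = 239.2/2.467 = 96.99 kN·m (hogging).
Span BC, ΣM about C: R_B^{BC}·4 = 422.4 + 96.99, so R_B^{BC} = 129.8 kN and R_C = 176 − 129.8 = 46.15 kN.

R_C = 46.15 kN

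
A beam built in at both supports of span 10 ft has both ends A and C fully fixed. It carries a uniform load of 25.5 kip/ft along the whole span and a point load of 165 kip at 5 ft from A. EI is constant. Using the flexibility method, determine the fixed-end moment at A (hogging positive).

M_A = 418.8 kip·ft

Take the two fixed-end moments M_A, M_C as redundants; the released structure is the simple span AC.
On the primary (simply-supported) span, the end slopes from the loading are:
  at A: UDL 25.5: wL³/(24EI) = 1062/EI
  at C: UDL 25.5: wL³/(24EI) = 1062/EI
  at A: point load 165 at a = 5: Pab(L + b)/(6LEI) = 1031/EI
  at C: point load 165 at a = 5: Pab(L + a)/(6LEI) = 1031/EI
  θ_A0 = 2094/EI,  θ_C0 = 2094/EI
Flexibility coefficients: a unit moment at one end gives L/(3EI) there and L/(6EI) at the far end, so f₁₁ = f₂₂ = 3.333/EI and f₁₂ = f₂₁ = 1.667/EI.
Compatibility — zero rotation at each built-in end:
  3.333 M_A + 1.667 M_C = 2094
  1.667 M_A + 3.333 M_C = 2094
Solving the pair gives M_A = 418.8 kip·ft and M_C = 418.8 kip·ft (hogging).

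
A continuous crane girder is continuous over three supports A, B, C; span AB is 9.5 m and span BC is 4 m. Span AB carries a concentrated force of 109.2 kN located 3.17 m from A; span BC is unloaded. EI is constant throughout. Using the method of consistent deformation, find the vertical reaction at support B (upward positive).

Release continuity at B by inserting a hinge; the redundant is the internal moment M_B. The primary structure is two simply-supported spans AB and BC.
Discontinuity in slope at B on the released structure — sum the simple-span end rotations:
  span AB: point load 109.2 at a = 3.17: Pab(L + a)/(6LEI) = 487.1/EI
  relative rotation θ_0 = (487.1 + 0)/EI = 487.1/EI
A unit hogging moment at B produces rotation L₁/(3EI) + L₂/(3EI) = 4.5/EI.
Compatibility: M_B·(L₁+L₂)/(3EI) = θ_0, giving M_B = 108.2 kN·m (hogging).
Span AB, ΣM about A with M_B applied at B: R_B^{AB}·9.5 = 346.2 + 108.2, so R_B^{AB} = 47.83 kN and R_A = 109.2 − 47.83 = 61.37 kN.
Span BC, ΣM about C: R_B^{BC}·4 = 0 + 108.2, so R_B^{BC} = 27.06 kN and R_C = 0 − 27.06 = -27.06 kN.
R_B = 47.83 + 27.06 = 74.89 kN.

R_B = 74.89 kN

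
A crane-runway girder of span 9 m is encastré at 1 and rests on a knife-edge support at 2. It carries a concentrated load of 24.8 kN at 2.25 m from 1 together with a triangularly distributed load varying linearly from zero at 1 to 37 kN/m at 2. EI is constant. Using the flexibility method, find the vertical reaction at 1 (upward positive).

R_1 = 97.59 kN

Release the roller at 2. Primary structure: cantilever fixed at 1.
Primary-structure tip deflection at 2 by superposition:
  point load 24.8 at a = 2.25: Pa²(3L − a)/(6EI) = 517.9/EI
  triangular load, peak 37 at the free end: 11w₀L⁴/(120EI) = 22253/EI
  δ_0 = 22771/EI
Flexibility coefficient — unit upward force at 2: δ_{22} = L³/(3EI) = 243/EI.
Compatibility at 2: δ_0 − R_2·δ_{22} = 0, so R_2 = 22771/243 = 93.71 kN.
Vertical equilibrium: R_1 = ΣP − R_2 = 191.3 − 93.71 = 97.59 kN.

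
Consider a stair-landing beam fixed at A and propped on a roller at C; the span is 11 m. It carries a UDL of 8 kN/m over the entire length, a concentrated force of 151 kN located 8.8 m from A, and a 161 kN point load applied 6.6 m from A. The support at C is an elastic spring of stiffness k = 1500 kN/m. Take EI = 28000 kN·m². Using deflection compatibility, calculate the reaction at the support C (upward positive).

Remove the prop at C; the released (primary) structure is a cantilever built in at A.
Downward deflection at the released point C due to the loads:
  UDL 8: wL⁴/(8EI) = 14641/EI
  point load 151 at a = 8.8: Pa²(3L − a)/(6EI) = 47164/EI
  point load 161 at a = 6.6: Pa²(3L − a)/(6EI) = 30858/EI
  δ_0 = 92662/EI
Flexibility coefficient — unit upward force at C: δ_{CC} = L³/(3EI) = 443.7/EI.
With EI = 28000 kN·m²: δ_0 = 3.3094 m and δ_{CC} = 0.015845 m/kN.
Compatibility — the spring shortens by R_C/k under the reaction it provides: δ_0 − R_C·δ_{CC} = R_C/k. With 1/k = 0.000667 m/kN, R_C = δ_0 / (δ_{CC} + 1/k) = 3.3094 / (0.015845 + 0.000667) = 200.4 kN.

R_C = 200.4 kN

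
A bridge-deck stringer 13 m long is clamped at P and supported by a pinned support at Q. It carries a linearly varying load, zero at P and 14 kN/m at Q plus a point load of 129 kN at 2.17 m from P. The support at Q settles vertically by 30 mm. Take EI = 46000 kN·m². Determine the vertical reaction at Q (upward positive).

Choose R_Q as the redundant. The primary structure is the cantilever fixed at P.
Downward deflection at the released point Q due to the loads:
  triangular load, peak 14 at the free end: 11w₀L⁴/(120EI) = 36653/EI
  point load 129 at a = 2.17: Pa²(3L − a)/(6EI) = 3729/EI
  δ_0 = 40382/EI
Tip deflection under a unit load at Q: L³/(3EI) = 732.3/EI.
With EI = 46000 kN·m²: δ_0 = 0.87787 m and δ_{QQ} = 0.01592 m/kN.
Compatibility — the beam at Q must follow the support down by 0.03 m: δ_0 − R_Q·δ_{QQ} = 0.03, so R_Q = (0.87787 − 0.03)/0.01592 = 53.26 kN.

R_Q = 53.26 kN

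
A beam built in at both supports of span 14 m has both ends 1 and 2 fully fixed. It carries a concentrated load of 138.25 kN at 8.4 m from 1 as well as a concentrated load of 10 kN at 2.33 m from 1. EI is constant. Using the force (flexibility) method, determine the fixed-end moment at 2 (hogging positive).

Take the two fixed-end moments M_1, M_2 as redundants; the released structure is the simple span 12.
On the primary (simply-supported) span, the end slopes from the loading are:
  at 1: point load 138.25 at a = 8.4: Pab(L + b)/(6LEI) = 1517/EI
  at 2: point load 138.25 at a = 8.4: Pab(L + a)/(6LEI) = 1734/EI
  at 1: point load 10 at a = 2.33: Pab(L + b)/(6LEI) = 83.09/EI
  at 2: point load 10 at a = 2.33: Pab(L + a)/(6LEI) = 52.86/EI
  θ_10 = 1601/EI,  θ_20 = 1787/EI
Flexibility coefficients: a unit moment at one end gives L/(3EI) there and L/(6EI) at the far end, so f₁₁ = f₂₂ = 4.667/EI and f₁₂ = f₂₁ = 2.333/EI.
Compatibility — zero rotation at each built-in end:
  4.667 M_1 + 2.333 M_2 = 1601
  2.333 M_1 + 4.667 M_2 = 1787
Solving the pair gives M_1 = 202 kN·m and M_2 = 281.9 kN·m (hogging).

M_2 = 281.9 kN·m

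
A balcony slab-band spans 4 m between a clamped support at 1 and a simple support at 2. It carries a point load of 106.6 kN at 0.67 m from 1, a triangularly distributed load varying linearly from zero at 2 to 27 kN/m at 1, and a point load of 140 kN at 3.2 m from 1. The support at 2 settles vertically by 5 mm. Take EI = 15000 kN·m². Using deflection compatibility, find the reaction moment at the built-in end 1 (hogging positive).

Remove the prop at 2; the released (primary) structure is a cantilever built in at 1.
Primary-structure tip deflection at 2 by superposition:
  point load 106.6 at a = 0.67: Pa²(3L − a)/(6EI) = 90.36/EI
  triangular load, peak 27 at the fixed end: w₀L⁴/(30EI) = 230.4/EI
  point load 140 at a = 3.2: Pa²(3L − a)/(6EI) = 2103/EI
  δ_0 = 2423/EI
Flexibility coefficient — unit upward force at 2: δ_{22} = L³/(3EI) = 21.33/EI.
With EI = 15000 kN·m²: δ_0 = 0.16156 m and δ_{22} = 0.001422 m/kN.
Compatibility — the beam at 2 must follow the support down by 0.005 m: δ_0 − R_2·δ_{22} = 0.005, so R_2 = (0.16156 − 0.005)/0.001422 = 110.1 kN.
Moment equilibrium about 1: M_1 = Σ(load moments about 1) − R_2·L = 591.4 − 110.1×4 = 151.1 kN·m.

M_1 = 151.1 kN·m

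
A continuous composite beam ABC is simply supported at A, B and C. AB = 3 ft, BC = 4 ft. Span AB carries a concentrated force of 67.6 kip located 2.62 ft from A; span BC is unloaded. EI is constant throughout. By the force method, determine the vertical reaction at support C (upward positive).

R_C = -2.251 kip

Release continuity at B by inserting a hinge; the redundant is the internal moment M_B. The primary structure is two simply-supported spans AB and BC.
Discontinuity in slope at B on the released structure — sum the simple-span end rotations:
  span AB: point load 67.6 at a = 2.62: Pab(L + a)/(6LEI) = 21.01/EI
  relative rotation θ_0 = (21.01 + 0)/EI = 21.01/EI
A unit hogging moment at B produces rotation L₁/(3EI) + L₂/(3EI) = 2.333/EI.
Compatibility: M_B·(L₁+L₂)/(3EI) = θ_0, giving M_B = 9.006 kip·ft (hogging).
Span BC, ΣM about C: R_B^{BC}·4 = 0 + 9.006, so R_B^{BC} = 2.251 kip and R_C = 0 − 2.251 = -2.251 kip.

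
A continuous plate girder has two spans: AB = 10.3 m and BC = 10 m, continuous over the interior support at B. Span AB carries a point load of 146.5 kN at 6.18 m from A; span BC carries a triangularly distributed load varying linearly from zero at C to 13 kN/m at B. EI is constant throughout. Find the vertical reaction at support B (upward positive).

R_B = 168.6 kN

Insert a hinge at B; M_B is the redundant, and each span becomes simply supported.
End slopes at the hinge B, treating each span as simply supported:
  span AB: point load 146.5 at a = 6.18: Pab(L + a)/(6LEI) = 994.7/EI
  span BC: triangular load, peak 13: w₀L³/(45EI) = 288.9/EI
  relative rotation θ_0 = (994.7 + 288.9)/EI = 1284/EI
A unit hogging moment at B produces rotation L₁/(3EI) + L₂/(3EI) = 6.767/EI.
Slope continuity at B: θ_0 = M_B·6.767/EI, so M_B = 1284/6.767 = 189.7 kN·m (hogging).
Span AB, ΣM about A with M_B applied at B: R_B^{AB}·10.3 = 905.4 + 189.7, so R_B^{AB} = 106.3 kN and R_A = 146.5 − 106.3 = 40.18 kN.
Span BC, ΣM about C: R_B^{BC}·10 = 433.3 + 189.7, so R_B^{BC} = 62.3 kN and R_C = 65 − 62.3 = 2.697 kN.
R_B = 106.3 + 62.3 = 168.6 kN.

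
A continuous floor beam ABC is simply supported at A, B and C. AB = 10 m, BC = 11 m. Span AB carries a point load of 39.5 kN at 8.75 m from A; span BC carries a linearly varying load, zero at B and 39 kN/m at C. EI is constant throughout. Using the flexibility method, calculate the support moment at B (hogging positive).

M_B = 163.5 kN·m

Take M_B as the redundant. Released structure: two simple spans AB and BC with a hinge at B.
Rotations at B on the released spans (each span's end-slope, ×1/EI):
  span AB: point load 39.5 at a = 8.75: Pab(L + a)/(6LEI) = 135/EI
  span BC: triangular load, peak 39: 7w₀L³/(360EI) = 1009/EI
  relative rotation θ_0 = (135 + 1009)/EI = 1144/EI
A unit hogging moment at B produces rotation L₁/(3EI) + L₂/(3EI) = 7/EI.
Compatibility: M_B·(L₁+L₂)/(3EI) = θ_0, giving M_B = 163.5 kN·m (hogging).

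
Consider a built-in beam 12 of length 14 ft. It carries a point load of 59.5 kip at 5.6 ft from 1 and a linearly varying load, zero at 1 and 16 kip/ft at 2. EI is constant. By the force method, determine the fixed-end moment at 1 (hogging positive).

Release both end moments; the primary structure is a simply-supported span 12 with redundants M_1 and M_2.
On the primary (simply-supported) span, the end slopes from the loading are:
  at 1: point load 59.5 at a = 5.6: Pab(L + b)/(6LEI) = 746.4/EI
  at 2: point load 59.5 at a = 5.6: Pab(L + a)/(6LEI) = 653.1/EI
  at 1: triangular load, peak 16: 7w₀L³/(360EI) = 853.7/EI
  at 2: triangular load, peak 16: w₀L³/(45EI) = 975.6/EI
  θ_10 = 1600/EI,  θ_20 = 1629/EI
Flexibility coefficients: a unit moment at one end gives L/(3EI) there and L/(6EI) at the far end, so f₁₁ = f₂₂ = 4.667/EI and f₁₂ = f₂₁ = 2.333/EI.
Compatibility — zero rotation at each built-in end:
  4.667 M_1 + 2.333 M_2 = 1600
  2.333 M_1 + 4.667 M_2 = 1629
Solving the pair gives M_1 = 224.5 kip·ft and M_2 = 236.8 kip·ft (hogging).

M_1 = 224.5 kip·ft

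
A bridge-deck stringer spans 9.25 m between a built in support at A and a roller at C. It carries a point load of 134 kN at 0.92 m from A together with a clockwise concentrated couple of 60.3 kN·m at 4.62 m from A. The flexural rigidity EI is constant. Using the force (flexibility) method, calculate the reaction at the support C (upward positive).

R_C = 9.251 kN

Remove the prop at C; the released (primary) structure is a cantilever built in at A.
Free-end deflection of the primary structure under the applied loading (downward +):
  point load 134 at a = 0.92: Pa²(3L − a)/(6EI) = 507.2/EI
  clockwise couple 60.3 at a = 4.62: M₀a(2L − a)/(2EI) = 1933/EI
  δ_0 = 2441/EI
Flexibility coefficient — unit upward force at C: δ_{CC} = L³/(3EI) = 263.8/EI.
The prop prevents deflection at C: R_C = δ_0/δ_{CC} = 2441/263.8 = 9.251 kN.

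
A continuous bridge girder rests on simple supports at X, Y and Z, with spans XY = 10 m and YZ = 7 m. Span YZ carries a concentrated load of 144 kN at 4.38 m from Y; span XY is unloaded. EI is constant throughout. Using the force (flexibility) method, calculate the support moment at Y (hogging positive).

M_Y = 66.79 kN·m

Insert a hinge at Y; M_Y is the redundant, and each span becomes simply supported.
Rotations at Y on the released spans (each span's end-slope, ×1/EI):
  span YZ: point load 144 at a = 4.38: Pab(L + b)/(6LEI) = 378.5/EI
  relative rotation θ_0 = (0 + 378.5)/EI = 378.5/EI
A unit hogging moment at Y produces rotation L₁/(3EI) + L₂/(3EI) = 5.667/EI.
Slope continuity at Y: θ_0 = M_Y·5.667/EI, so M_Y = 378.5/5.667 = 66.79 kN·m (hogging).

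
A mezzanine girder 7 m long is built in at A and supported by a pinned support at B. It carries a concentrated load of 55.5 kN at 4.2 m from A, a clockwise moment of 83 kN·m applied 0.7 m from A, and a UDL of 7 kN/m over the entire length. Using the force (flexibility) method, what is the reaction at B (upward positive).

Release the roller at B. Primary structure: cantilever fixed at A.
Free-end deflection of the primary structure under the applied loading (downward +):
  point load 55.5 at a = 4.2: Pa²(3L − a)/(6EI) = 2741/EI
  clockwise couple 83 at a = 0.7: M₀a(2L − a)/(2EI) = 386.4/EI
  UDL 7: wL⁴/(8EI) = 2101/EI
  δ_0 = 5228/EI
Tip deflection under a unit load at B: L³/(3EI) = 114.3/EI.
Compatibility at B: δ_0 − R_B·δ_{BB} = 0, so R_B = 5228/114.3 = 45.73 kN.

R_B = 45.73 kN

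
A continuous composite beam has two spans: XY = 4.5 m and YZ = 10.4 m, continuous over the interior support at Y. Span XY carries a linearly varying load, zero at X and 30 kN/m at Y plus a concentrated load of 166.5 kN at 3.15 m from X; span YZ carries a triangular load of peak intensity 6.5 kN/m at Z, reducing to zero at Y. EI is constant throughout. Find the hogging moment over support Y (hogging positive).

Take M_Y as the redundant. Released structure: two simple spans XY and YZ with a hinge at Y.
End slopes at the hinge Y, treating each span as simply supported:
  span XY: triangular load, peak 30: w₀L³/(45EI) = 60.75/EI
  span XY: point load 166.5 at a = 3.15: Pab(L + a)/(6LEI) = 200.6/EI
  span YZ: triangular load, peak 6.5: 7w₀L³/(360EI) = 142.2/EI
  relative rotation θ_0 = (261.4 + 142.2)/EI = 403.5/EI
A unit hogging moment at Y produces rotation L₁/(3EI) + L₂/(3EI) = 4.967/EI.
Compatibility: M_Y·(L₁+L₂)/(3EI) = θ_0, giving M_Y = 81.25 kN·m (hogging).

M_Y = 81.25 kN·m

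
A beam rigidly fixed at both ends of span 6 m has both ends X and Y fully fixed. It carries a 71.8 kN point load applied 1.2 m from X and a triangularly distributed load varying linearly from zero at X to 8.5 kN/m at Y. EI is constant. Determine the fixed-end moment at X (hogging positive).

Release both end moments; the primary structure is a simply-supported span XY with redundants M_X and M_Y.
End rotations of the released simple span under the applied load (×1/EI):
  at X: point load 71.8 at a = 1.2: Pab(L + b)/(6LEI) = 124.1/EI
  at Y: point load 71.8 at a = 1.2: Pab(L + a)/(6LEI) = 82.71/EI
  at X: triangular load, peak 8.5: 7w₀L³/(360EI) = 35.7/EI
  at Y: triangular load, peak 8.5: w₀L³/(45EI) = 40.8/EI
  θ_X0 = 159.8/EI,  θ_Y0 = 123.5/EI
Flexibility coefficients: a unit moment at one end gives L/(3EI) there and L/(6EI) at the far end, so f₁₁ = f₂₂ = 2/EI and f₁₂ = f₂₁ = 1/EI.
Compatibility — zero rotation at each built-in end:
  2 M_X + 1 M_Y = 159.8
  1 M_X + 2 M_Y = 123.5
Solving the pair gives M_X = 65.34 kN·m and M_Y = 29.09 kN·m (hogging).

M_X = 65.34 kN·m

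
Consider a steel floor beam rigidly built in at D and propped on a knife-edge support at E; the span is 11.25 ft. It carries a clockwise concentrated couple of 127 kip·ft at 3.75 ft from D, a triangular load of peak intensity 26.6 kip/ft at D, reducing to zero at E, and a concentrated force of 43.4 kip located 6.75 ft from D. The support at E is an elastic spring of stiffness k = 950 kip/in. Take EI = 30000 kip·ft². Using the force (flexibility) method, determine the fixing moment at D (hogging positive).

M_D = 331.2 kip·ft

Remove the prop at E; the released (primary) structure is a cantilever built in at D.
Deflection at E on the released cantilever, summing each load's contribution:
  clockwise couple 127 at a = 3.75: M₀a(2L − a)/(2EI) = 4465/EI
  triangular load, peak 26.6 at the fixed end: w₀L⁴/(30EI) = 14203/EI
  point load 43.4 at a = 6.75: Pa²(3L − a)/(6EI) = 8898/EI
  δ_0 = 27566/EI
Flexibility coefficient — unit upward force at E: δ_{EE} = L³/(3EI) = 474.6/EI.
With EI = 30000 kip·ft²: δ_0 = 0.91886 ft and δ_{EE} = 0.01582 ft/kip.
Compatibility — the spring shortens by R_E/k under the reaction it provides: δ_0 − R_E·δ_{EE} = R_E/k. With 1/k = 1/(950×12) ft/kip = 0.000088 ft/kip, R_E = δ_0 / (δ_{EE} + 1/k) = 0.91886 / (0.01582 + 0.000088) = 57.76 kip.
Moment equilibrium about D: M_D = Σ(load moments about D) − R_E·L = 981 − 57.76×11.25 = 331.2 kip·ft.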